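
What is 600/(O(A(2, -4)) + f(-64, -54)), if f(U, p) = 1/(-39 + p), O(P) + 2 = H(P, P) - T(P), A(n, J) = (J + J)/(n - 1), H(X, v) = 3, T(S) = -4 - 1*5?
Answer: 55800/929 ≈ 60.065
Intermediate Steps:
T(S) = -9 (T(S) = -4 - 5 = -9)
A(n, J) = 2*J/(-1 + n) (A(n, J) = (2*J)/(-1 + n) = 2*J/(-1 + n))
O(P) = 10 (O(P) = -2 + (3 - 1*(-9)) = -2 + (3 + 9) = -2 + 12 = 10)
600/(O(A(2, -4)) + f(-64, -54)) = 600/(10 + 1/(-39 - 54)) = 600/(10 + 1/(-93)) = 600/(10 - 1/93) = 600/(929/93) = 600*(93/929) = 55800/929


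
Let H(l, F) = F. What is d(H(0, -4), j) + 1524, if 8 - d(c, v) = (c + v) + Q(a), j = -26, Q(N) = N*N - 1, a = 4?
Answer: 1547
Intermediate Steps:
Q(N) = -1 + N**2 (Q(N) = N**2 - 1 = -1 + N**2)
d(c, v) = -7 - c - v (d(c, v) = 8 - ((c + v) + (-1 + 4**2)) = 8 - ((c + v) + (-1 + 16)) = 8 - ((c + v) + 15) = 8 - (15 + c + v) = 8 + (-15 - c - v) = -7 - c - v)
d(H(0, -4), j) + 1524 = (-7 - 1*(-4) - 1*(-26)) + 1524 = (-7 + 4 + 26) + 1524 = 23 + 1524 = 1547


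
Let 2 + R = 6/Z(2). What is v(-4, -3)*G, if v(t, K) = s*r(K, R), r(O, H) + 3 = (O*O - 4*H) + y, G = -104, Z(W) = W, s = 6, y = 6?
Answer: -4992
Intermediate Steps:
R = 1 (R = -2 + 6/2 = -2 + 6*(½) = -2 + 3 = 1)
r(O, H) = 3 + O² - 4*H (r(O, H) = -3 + ((O*O - 4*H) + 6) = -3 + ((O² - 4*H) + 6) = -3 + (6 + O² - 4*H) = 3 + O² - 4*H)
v(t, K) = -6 + 6*K² (v(t, K) = 6*(3 + K² - 4*1) = 6*(3 + K² - 4) = 6*(-1 + K²) = -6 + 6*K²)
v(-4, -3)*G = (-6 + 6*(-3)²)*(-104) = (-6 + 6*9)*(-104) = (-6 + 54)*(-104) = 48*(-104) = -4992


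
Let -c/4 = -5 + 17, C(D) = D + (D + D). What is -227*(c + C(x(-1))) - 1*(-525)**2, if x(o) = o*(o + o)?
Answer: -266091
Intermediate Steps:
x(o) = 2*o**2 (x(o) = o*(2*o) = 2*o**2)
C(D) = 3*D (C(D) = D + 2*D = 3*D)
c = -48 (c = -4*(-5 + 17) = -4*12 = -48)
-227*(c + C(x(-1))) - 1*(-525)**2 = -227*(-48 + 3*(2*(-1)**2)) - 1*(-525)**2 = -227*(-48 + 3*(2*1)) - 1*275625 = -227*(-48 + 3*2) - 275625 = -227*(-48 + 6) - 275625 = -227*(-42) - 275625 = 9534 - 275625 = -266091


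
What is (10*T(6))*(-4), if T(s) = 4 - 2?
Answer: -80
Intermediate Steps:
T(s) = 2
(10*T(6))*(-4) = (10*2)*(-4) = 20*(-4) = -80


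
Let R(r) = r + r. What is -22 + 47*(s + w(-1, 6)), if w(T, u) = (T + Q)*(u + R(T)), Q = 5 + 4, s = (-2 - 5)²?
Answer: 3785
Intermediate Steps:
s = 49 (s = (-7)² = 49)
R(r) = 2*r
Q = 9
w(T, u) = (9 + T)*(u + 2*T) (w(T, u) = (T + 9)*(u + 2*T) = (9 + T)*(u + 2*T))
-22 + 47*(s + w(-1, 6)) = -22 + 47*(49 + (2*(-1)² + 9*6 + 18*(-1) - 1*6)) = -22 + 47*(49 + (2*1 + 54 - 18 - 6)) = -22 + 47*(49 + (2 + 54 - 18 - 6)) = -22 + 47*(49 + 32) = -22 + 47*81 = -22 + 3807 = 3785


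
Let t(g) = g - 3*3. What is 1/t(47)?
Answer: 1/38 ≈ 0.026316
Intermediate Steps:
t(g) = -9 + g (t(g) = g - 9 = -9 + g)
1/t(47) = 1/(-9 + 47) = 1/38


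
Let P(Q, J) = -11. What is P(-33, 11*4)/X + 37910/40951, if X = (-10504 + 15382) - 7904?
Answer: 115166121/123917726 ≈ 0.92938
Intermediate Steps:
X = -3026 (X = 4878 - 7904 = -3026)
P(-33, 11*4)/X + 37910/40951 = -11/(-3026) + 37910/40951 = -11*(-1/3026) + 37910*(1/40951) = 11/3026 + 37910/40951 = 115166121/123917726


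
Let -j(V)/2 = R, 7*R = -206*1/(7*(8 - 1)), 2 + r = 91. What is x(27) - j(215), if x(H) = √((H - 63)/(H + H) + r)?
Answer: -412/343 + √795/3 ≈ 8.1974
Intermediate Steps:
r = 89 (r = -2 + 91 = 89)
R = -206/343 (R = (-206*1/(7*(8 - 1)))/7 = (-206/(7*7))/7 = (-206/49)/7 = (-206*1/49)/7 = (⅐)*(-206/49) = -206/343 ≈ -0.60058)
j(V) = 412/343 (j(V) = -2*(-206/343) = 412/343)
x(H) = √(89 + (-63 + H)/(2*H)) (x(H) = √((H - 63)/(H + H) + 89) = √((-63 + H)/((2*H)) + 89) = √((-63 + H)*(1/(2*H)) + 89) = √((-63 + H)/(2*H) + 89) = √(89 + (-63 + H)/(2*H)))
x(27) - j(215) = √(358 - 126/27)/2 - 1*412/343 = √(358 - 126*1/27)/2 - 412/343 = √(358 - 14/3)/2 - 412/343 = √(1060/3)/2 - 412/343 = (2*√795/3)/2 - 412/343 = √795/3 - 412/343 = -412/343 + √795/3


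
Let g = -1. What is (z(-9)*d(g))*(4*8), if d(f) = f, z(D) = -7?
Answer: 224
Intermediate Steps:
(z(-9)*d(g))*(4*8) = (-7*(-1))*(4*8) = 7*32 = 224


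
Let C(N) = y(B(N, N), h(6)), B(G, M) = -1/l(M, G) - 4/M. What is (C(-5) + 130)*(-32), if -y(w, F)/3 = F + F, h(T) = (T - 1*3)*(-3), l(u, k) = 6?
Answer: -5888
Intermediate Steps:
B(G, M) = -1/6 - 4/M
h(T) = 9 - 3*T (h(T) = (T - 3)*(-3) = (-3 + T)*(-3) = 9 - 3*T)
y(w, F) = -6*F (y(w, F) = -3*(F + F) = -6*F)
C(N) = 54 (C(N) = -6*(9 - 3*6) = -6*(9 - 18) = -6*(-9) = 54)
(C(-5) + 130)*(-32) = (54 + 130)*(-32) = 184*(-32) = -5888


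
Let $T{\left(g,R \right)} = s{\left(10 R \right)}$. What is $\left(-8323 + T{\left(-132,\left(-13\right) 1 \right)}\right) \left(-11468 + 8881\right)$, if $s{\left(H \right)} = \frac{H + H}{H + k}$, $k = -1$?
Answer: $\frac{2819967111}{131} \approx 2.1526 \cdot 10^{7}$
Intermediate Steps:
$s{\left(H \right)} = \frac{2 H}{-1 + H}$ ($s{\left(H \right)} = \frac{H + H}{H - 1} = \frac{2 H}{-1 + H}$)
$T{\left(g,R \right)} = \frac{20 R}{-1 + 10 R}$ ($T{\left(g,R \right)} = \frac{2 \cdot 10 R}{-1 + 10 R} = \frac{20 R}{-1 + 10 R}$)
$\left(-8323 + T{\left(-132,\left(-13\right) 1 \right)}\right) \left(-11468 + 8881\right) = \left(-8323 + \frac{20 \left(\left(-13\right) 1\right)}{-1 + 10 \left(\left(-13\right) 1\right)}\right) \left(-11468 + 8881\right) = \left(-8323 + 20 \left(-13\right) \frac{1}{-1 + 10 \left(-13\right)}\right) \left(-2587\right) = \left(-8323 + 20 \left(-13\right) \frac{1}{-1 - 130}\right) \left(-2587\right) = \left(-8323 + 20 \left(-13\right) \frac{1}{-131}\right) \left(-2587\right) = \left(-8323 + 20 \left(-13\right) \left(- \frac{1}{131}\right)\right) \left(-2587\right) = \left(-8323 + \frac{260}{131}\right) \left(-2587\right) = \left(- \frac{1090053}{131}\right) \left(-2587\right) = \frac{2819967111}{131}$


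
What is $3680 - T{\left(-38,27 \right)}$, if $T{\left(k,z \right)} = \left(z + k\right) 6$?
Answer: $3746$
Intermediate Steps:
$T{\left(k,z \right)} = 6 k + 6 z$ ($T{\left(k,z \right)} = \left(k + z\right) 6 = 6 k + 6 z$)
$3680 - T{\left(-38,27 \right)} = 3680 - \left(6 \left(-38\right) + 6 \cdot 27\right) = 3680 - \left(-228 + 162\right) = 3680 - -66 = 3680 + 66 = 3746$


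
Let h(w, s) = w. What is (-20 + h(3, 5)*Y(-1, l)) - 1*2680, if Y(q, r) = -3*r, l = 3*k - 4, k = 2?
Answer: -2718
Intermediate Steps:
l = 2 (l = 3*2 - 4 = 6 - 4 = 2)
(-20 + h(3, 5)*Y(-1, l)) - 1*2680 = (-20 + 3*(-3*2)) - 1*2680 = (-20 + 3*(-6)) - 2680 = (-20 - 18) - 2680 = -38 - 2680 = -2718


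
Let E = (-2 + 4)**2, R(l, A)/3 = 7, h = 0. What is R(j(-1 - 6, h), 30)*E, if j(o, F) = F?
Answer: 84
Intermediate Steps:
R(l, A) = 21 (R(l, A) = 3*7 = 21)
E = 4 (E = 2**2 = 4)
R(j(-1 - 6, h), 30)*E = 21*4 = 84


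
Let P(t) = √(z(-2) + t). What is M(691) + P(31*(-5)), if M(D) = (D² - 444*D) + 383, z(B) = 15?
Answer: 171060 + 2*I*√35 ≈ 1.7106e+5 + 11.832*I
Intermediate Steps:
P(t) = √(15 + t)
M(D) = 383 + D² - 444*D
M(691) + P(31*(-5)) = (383 + 691² - 444*691) + √(15 + 31*(-5)) = (383 + 477481 - 306804) + √(15 - 155) = 171060 + √(-140) = 171060 + 2*I*√35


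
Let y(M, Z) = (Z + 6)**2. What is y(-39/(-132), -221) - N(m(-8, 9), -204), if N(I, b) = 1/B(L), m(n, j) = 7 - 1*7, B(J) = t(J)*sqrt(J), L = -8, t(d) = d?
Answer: 46225 - I*sqrt(2)/32 ≈ 46225.0 - 0.044194*I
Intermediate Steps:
B(J) = J**(3/2) (B(J) = J*sqrt(J) = J**(3/2))
y(M, Z) = (6 + Z)**2
m(n, j) = 0 (m(n, j) = 7 - 7 = 0)
N(I, b) = I*sqrt(2)/32 (N(I, b) = 1/((-8)**(3/2)) = 1/(-16*I*sqrt(2)) = I*sqrt(2)/32)
y(-39/(-132), -221) - N(m(-8, 9), -204) = (6 - 221)**2 - I*sqrt(2)/32 = (-215)**2 - I*sqrt(2)/32 = 46225 - I*sqrt(2)/32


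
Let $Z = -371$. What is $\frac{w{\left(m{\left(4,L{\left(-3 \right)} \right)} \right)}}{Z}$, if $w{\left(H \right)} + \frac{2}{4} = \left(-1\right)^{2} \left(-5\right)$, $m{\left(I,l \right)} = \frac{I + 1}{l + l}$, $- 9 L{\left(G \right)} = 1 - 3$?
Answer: $\frac{11}{742} \approx 0.014825$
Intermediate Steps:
$L{\left(G \right)} = \frac{2}{9}$ ($L{\left(G \right)} = - \frac{1 - 3}{9} = \left(- \frac{1}{9}\right) \left(-2\right) = \frac{2}{9}$)
$m{\left(I,l \right)} = \frac{1 + I}{2 l}$
$w{\left(H \right)} = - \frac{11}{2}$ ($w{\left(H \right)} = - \frac{1}{2} + \left(-1\right)^{2} \left(-5\right) = - \frac{1}{2} + 1 \left(-5\right) = - \frac{1}{2} - 5 = - \frac{11}{2}$)
$\frac{w{\left(m{\left(4,L{\left(-3 \right)} \right)} \right)}}{Z} = - \frac{11}{2 \left(-371\right)} = \left(- \frac{11}{2}\right) \left(- \frac{1}{371}\right) = \frac{11}{742}$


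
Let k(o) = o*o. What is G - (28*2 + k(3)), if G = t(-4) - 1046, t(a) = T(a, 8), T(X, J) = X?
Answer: -1115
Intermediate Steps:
t(a) = a
k(o) = o²
G = -1050 (G = -4 - 1046 = -1050)
G - (28*2 + k(3)) = -1050 - (28*2 + 3²) = -1050 - (56 + 9) = -1050 - 1*65 = -1050 - 65 = -1115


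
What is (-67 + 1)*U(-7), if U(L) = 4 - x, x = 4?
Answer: 0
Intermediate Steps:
U(L) = 0 (U(L) = 4 - 1*4 = 4 - 4 = 0)
(-67 + 1)*U(-7) = (-67 + 1)*0 = -66*0 = 0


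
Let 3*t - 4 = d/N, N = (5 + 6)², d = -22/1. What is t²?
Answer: 196/121 ≈ 1.6198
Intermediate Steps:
d = -22 (d = -22*1 = -22)
N = 121 (N = 11² = 121)
t = 14/11 (t = 4/3 + (-22/121)/3 = 4/3 + (-22*1/121)/3 = 4/3 + (⅓)*(-2/11) = 4/3 - 2/33 = 14/11 ≈ 1.2727)
t² = (14/11)² = 196/121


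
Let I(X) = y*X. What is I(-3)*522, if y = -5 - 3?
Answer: 12528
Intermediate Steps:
y = -8
I(X) = -8*X
I(-3)*522 = -8*(-3)*522 = 24*522 = 12528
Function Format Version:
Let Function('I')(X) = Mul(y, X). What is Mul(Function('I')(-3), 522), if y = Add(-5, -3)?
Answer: 12528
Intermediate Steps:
y = -8
Function('I')(X) = Mul(-8, X)
Mul(Function('I')(-3), 522) = Mul(Mul(-8, -3), 522) = Mul(24, 522) = 12528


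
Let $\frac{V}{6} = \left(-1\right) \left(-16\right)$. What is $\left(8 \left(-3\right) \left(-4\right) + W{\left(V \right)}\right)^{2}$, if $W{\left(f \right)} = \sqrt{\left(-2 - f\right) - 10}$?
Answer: $9108 + 1152 i \sqrt{3} \approx 9108.0 + 1995.3 i$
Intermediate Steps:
$V = 96$ ($V = 6 \left(\left(-1\right) \left(-16\right)\right) = 6 \cdot 16 = 96$)
$W{\left(f \right)} = \sqrt{-12 - f}$
$\left(8 \left(-3\right) \left(-4\right) + W{\left(V \right)}\right)^{2} = \left(8 \left(-3\right) \left(-4\right) + \sqrt{-12 - 96}\right)^{2} = \left(\left(-24\right) \left(-4\right) + \sqrt{-12 - 96}\right)^{2} = \left(96 + \sqrt{-108}\right)^{2} = \left(96 + 6 i \sqrt{3}\right)^{2}$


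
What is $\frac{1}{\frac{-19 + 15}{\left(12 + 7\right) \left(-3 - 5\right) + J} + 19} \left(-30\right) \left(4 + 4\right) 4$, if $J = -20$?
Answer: $- \frac{20640}{409} \approx -50.465$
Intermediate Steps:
$\frac{1}{\frac{-19 + 15}{\left(12 + 7\right) \left(-3 - 5\right) + J} + 19} \left(-30\right) \left(4 + 4\right) 4 = \frac{1}{\frac{-19 + 15}{\left(12 + 7\right) \left(-3 - 5\right) - 20} + 19} \left(-30\right) \left(4 + 4\right) 4 = \frac{1}{- \frac{4}{19 \left(-8\right) - 20} + 19} \left(-30\right) 8 \cdot 4 = \frac{1}{- \frac{4}{-152 - 20} + 19} \left(-30\right) 32 = \frac{1}{- \frac{4}{-172} + 19} \left(-30\right) 32 = \frac{1}{\left(-4\right) \left(- \frac{1}{172}\right) + 19} \left(-30\right) 32 = \frac{1}{\frac{1}{43} + 19} \left(-30\right) 32 = \frac{1}{\frac{818}{43}} \left(-30\right) 32 = \frac{43}{818} \left(-30\right) 32 = \left(- \frac{645}{409}\right) 32 = - \frac{20640}{409}$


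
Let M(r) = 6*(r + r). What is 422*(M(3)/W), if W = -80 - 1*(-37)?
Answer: -15192/43 ≈ -353.30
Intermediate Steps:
M(r) = 12*r (M(r) = 6*(2*r) = 12*r)
W = -43 (W = -80 + 37 = -43)
422*(M(3)/W) = 422*((12*3)/(-43)) = 422*(36*(-1/43)) = 422*(-36/43) = -15192/43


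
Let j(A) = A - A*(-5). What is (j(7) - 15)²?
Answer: 729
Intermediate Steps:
j(A) = 6*A (j(A) = A - (-5)*A = A + 5*A = 6*A)
(j(7) - 15)² = (6*7 - 15)² = (42 - 15)² = 27² = 729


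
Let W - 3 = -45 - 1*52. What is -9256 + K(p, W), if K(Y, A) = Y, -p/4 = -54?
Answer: -9040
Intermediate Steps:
p = 216 (p = -4*(-54) = 216)
W = -94 (W = 3 + (-45 - 1*52) = 3 + (-45 - 52) = 3 - 97 = -94)
-9256 + K(p, W) = -9256 + 216 = -9040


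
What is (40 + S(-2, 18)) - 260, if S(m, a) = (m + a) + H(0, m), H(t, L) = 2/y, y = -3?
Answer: -614/3 ≈ -204.67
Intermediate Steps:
H(t, L) = -2/3 (H(t, L) = 2/(-3) = 2*(-1/3) = -2/3)
S(m, a) = -2/3 + a + m (S(m, a) = (m + a) - 2/3 = (a + m) - 2/3 = -2/3 + a + m)
(40 + S(-2, 18)) - 260 = (40 + (-2/3 + 18 - 2)) - 260 = (40 + 46/3) - 260 = 166/3 - 260 = -614/3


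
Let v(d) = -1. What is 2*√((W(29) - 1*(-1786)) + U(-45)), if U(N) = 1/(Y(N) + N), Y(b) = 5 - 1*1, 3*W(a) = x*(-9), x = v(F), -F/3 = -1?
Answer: 4*√751817/41 ≈ 84.593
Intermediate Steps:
F = 3 (F = -3*(-1) = 3)
x = -1
W(a) = 3 (W(a) = (-1*(-9))/3 = (⅓)*9 = 3)
Y(b) = 4 (Y(b) = 5 - 1 = 4)
U(N) = 1/(4 + N)
2*√((W(29) - 1*(-1786)) + U(-45)) = 2*√((3 - 1*(-1786)) + 1/(4 - 45)) = 2*√((3 + 1786) + 1/(-41)) = 2*√(1789 - 1/41) = 2*√(73348/41) = 2*(2*√751817/41) = 4*√751817/41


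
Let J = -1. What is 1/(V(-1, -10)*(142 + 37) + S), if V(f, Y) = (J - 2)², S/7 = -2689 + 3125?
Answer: 1/4663 ≈ 0.00021445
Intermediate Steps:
S = 3052 (S = 7*(-2689 + 3125) = 7*436 = 3052)
V(f, Y) = 9 (V(f, Y) = (-1 - 2)² = (-3)² = 9)
1/(V(-1, -10)*(142 + 37) + S) = 1/(9*(142 + 37) + 3052) = 1/(9*179 + 3052) = 1/(1611 + 3052) = 1/4663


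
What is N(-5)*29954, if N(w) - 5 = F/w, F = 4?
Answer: 629034/5 ≈ 1.2581e+5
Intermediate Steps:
N(w) = 5 + 4/w
N(-5)*29954 = (5 + 4/(-5))*29954 = (5 + 4*(-⅕))*29954 = (5 - ⅘)*29954 = (21/5)*29954 = 629034/5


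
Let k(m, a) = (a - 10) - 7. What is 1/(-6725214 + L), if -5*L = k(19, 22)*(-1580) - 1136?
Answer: -5/33617034 ≈ -1.4873e-7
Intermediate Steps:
k(m, a) = -17 + a (k(m, a) = (-10 + a) - 7 = -17 + a)
L = 9036/5 (L = -((-17 + 22)*(-1580) - 1136)/5 = -(5*(-1580) - 1136)/5 = -(-7900 - 1136)/5 = -⅕*(-9036) = 9036/5 ≈ 1807.2)
1/(-6725214 + L) = 1/(-6725214 + 9036/5) = 1/(-33617034/5) = -5/33617034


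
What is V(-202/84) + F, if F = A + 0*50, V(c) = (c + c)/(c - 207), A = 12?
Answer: 105742/8795 ≈ 12.023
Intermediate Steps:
V(c) = 2*c/(-207 + c) (V(c) = (2*c)/(-207 + c) = 2*c/(-207 + c))
F = 12 (F = 12 + 0*50 = 12 + 0 = 12)
V(-202/84) + F = 2*(-202/84)/(-207 - 202/84) + 12 = 2*(-202*1/84)/(-207 - 202*1/84) + 12 = 2*(-101/42)/(-207 - 101/42) + 12 = 2*(-101/42)/(-8795/42) + 12 = 2*(-101/42)*(-42/8795) + 12 = 202/8795 + 12 = 105742/8795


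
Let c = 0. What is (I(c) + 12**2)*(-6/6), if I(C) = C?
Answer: -144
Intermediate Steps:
(I(c) + 12**2)*(-6/6) = (0 + 12**2)*(-6/6) = (0 + 144)*(-6*1/6) = 144*(-1) = -144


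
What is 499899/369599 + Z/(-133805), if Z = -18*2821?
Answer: 12236640531/7064884885 ≈ 1.7320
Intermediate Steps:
Z = -50778
499899/369599 + Z/(-133805) = 499899/369599 - 50778/(-133805) = 499899*(1/369599) - 50778*(-1/133805) = 499899/369599 + 7254/19115 = 12236640531/7064884885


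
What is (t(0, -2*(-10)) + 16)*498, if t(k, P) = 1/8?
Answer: 32121/4 ≈ 8030.3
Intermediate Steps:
t(k, P) = ⅛
(t(0, -2*(-10)) + 16)*498 = (⅛ + 16)*498 = (129/8)*498 = 32121/4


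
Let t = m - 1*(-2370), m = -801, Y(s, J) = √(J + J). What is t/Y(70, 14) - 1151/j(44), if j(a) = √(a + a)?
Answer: -1151*√22/44 + 1569*√7/14 ≈ 173.82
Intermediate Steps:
Y(s, J) = √2*√J (Y(s, J) = √(2*J) = √2*√J)
j(a) = √2*√a (j(a) = √(2*a) = √2*√a)
t = 1569 (t = -801 - 1*(-2370) = -801 + 2370 = 1569)
t/Y(70, 14) - 1151/j(44) = 1569/((√2*√14)) - 1151*√22/44 = 1569/((2*√7)) - 1151*√22/44 = 1569*(√7/14) - 1151*√22/44 = 1569*√7/14 - 1151*√22/44 = -1151*√22/44 + 1569*√7/14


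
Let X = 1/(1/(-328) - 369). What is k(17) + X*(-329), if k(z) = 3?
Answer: 471011/121033 ≈ 3.8916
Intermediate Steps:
X = -328/121033 (X = 1/(-1/328 - 369) = 1/(-121033/328) = -328/121033 ≈ -0.0027100)
k(17) + X*(-329) = 3 - 328/121033*(-329) = 3 + 107912/121033 = 471011/121033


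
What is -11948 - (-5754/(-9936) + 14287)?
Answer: -43446119/1656 ≈ -26236.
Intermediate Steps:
-11948 - (-5754/(-9936) + 14287) = -11948 - (-5754*(-1/9936) + 14287) = -11948 - (959/1656 + 14287) = -11948 - 1*23660231/1656 = -11948 - 23660231/1656 = -43446119/1656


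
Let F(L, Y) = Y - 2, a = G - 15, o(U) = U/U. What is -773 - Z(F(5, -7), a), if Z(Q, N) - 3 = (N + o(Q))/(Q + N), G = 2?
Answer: -8542/11 ≈ -776.54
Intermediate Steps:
o(U) = 1
a = -13 (a = 2 - 15 = -13)
F(L, Y) = -2 + Y
Z(Q, N) = 3 + (1 + N)/(N + Q) (Z(Q, N) = 3 + (N + 1)/(Q + N) = 3 + (1 + N)/(N + Q))
-773 - Z(F(5, -7), a) = -773 - (1 + 3*(-2 - 7) + 4*(-13))/(-13 + (-2 - 7)) = -773 - (1 + 3*(-9) - 52)/(-13 - 9) = -773 - (1 - 27 - 52)/(-22) = -773 - (-1)*(-78)/22 = -773 - 1*39/11 = -773 - 39/11 = -8542/11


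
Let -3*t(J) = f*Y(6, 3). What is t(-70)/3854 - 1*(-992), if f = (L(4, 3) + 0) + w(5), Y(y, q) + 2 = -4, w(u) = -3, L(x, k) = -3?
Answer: 1911578/1927 ≈ 992.00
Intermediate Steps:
Y(y, q) = -6 (Y(y, q) = -2 - 4 = -6)
f = -6 (f = (-3 + 0) - 3 = -3 - 3 = -6)
t(J) = -12 (t(J) = -(-2)*(-6) = -⅓*36 = -12)
t(-70)/3854 - 1*(-992) = -12/3854 - 1*(-992) = -12*1/3854 + 992 = -6/1927 + 992 = 1911578/1927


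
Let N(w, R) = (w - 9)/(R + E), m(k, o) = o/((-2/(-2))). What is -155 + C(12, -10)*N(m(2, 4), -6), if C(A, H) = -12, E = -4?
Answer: -161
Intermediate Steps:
m(k, o) = o (m(k, o) = o/((-2*(-½))) = o/1 = o*1 = o)
N(w, R) = (-9 + w)/(-4 + R) (N(w, R) = (w - 9)/(R - 4) = (-9 + w)/(-4 + R))
-155 + C(12, -10)*N(m(2, 4), -6) = -155 - 12*(-9 + 4)/(-4 - 6) = -155 - 12*(-5)/(-10) = -155 - (-6)*(-5)/5 = -155 - 12*½ = -155 - 6 = -161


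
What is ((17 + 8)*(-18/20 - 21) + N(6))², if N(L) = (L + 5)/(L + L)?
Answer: 43020481/144 ≈ 2.9875e+5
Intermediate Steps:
N(L) = (5 + L)/(2*L) (N(L) = (5 + L)/((2*L)) = (5 + L)*(1/(2*L)) = (5 + L)/(2*L))
((17 + 8)*(-18/20 - 21) + N(6))² = ((17 + 8)*(-18/20 - 21) + (½)*(5 + 6)/6)² = (25*(-18*1/20 - 21) + (½)*(⅙)*11)² = (25*(-9/10 - 21) + 11/12)² = (25*(-219/10) + 11/12)² = (-1095/2 + 11/12)² = (-6559/12)² = 43020481/144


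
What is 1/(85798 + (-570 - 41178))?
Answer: 1/44050 ≈ 2.2701e-5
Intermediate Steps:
1/(85798 + (-570 - 41178)) = 1/(85798 - 41748) = 1/44050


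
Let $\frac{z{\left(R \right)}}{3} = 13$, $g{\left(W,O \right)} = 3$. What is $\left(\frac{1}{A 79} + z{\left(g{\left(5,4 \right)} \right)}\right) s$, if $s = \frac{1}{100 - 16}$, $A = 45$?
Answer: $\frac{69323}{149310} \approx 0.46429$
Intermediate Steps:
$z{\left(R \right)} = 39$ ($z{\left(R \right)} = 3 \cdot 13 = 39$)
$s = \frac{1}{84} \approx 0.011905$
$\left(\frac{1}{A 79} + z{\left(g{\left(5,4 \right)} \right)}\right) s = \left(\frac{1}{45 \cdot 79} + 39\right) \frac{1}{84} = \left(\frac{1}{45} \cdot \frac{1}{79} + 39\right) \frac{1}{84} = \left(\frac{1}{3555} + 39\right) \frac{1}{84} = \frac{138646}{3555} \cdot \frac{1}{84} = \frac{69323}{149310}$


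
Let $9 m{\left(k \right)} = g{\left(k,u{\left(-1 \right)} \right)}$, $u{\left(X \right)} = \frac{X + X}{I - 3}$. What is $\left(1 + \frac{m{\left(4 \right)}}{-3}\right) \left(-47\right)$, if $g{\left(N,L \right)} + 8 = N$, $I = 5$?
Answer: $- \frac{1457}{27} \approx -53.963$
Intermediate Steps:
$u{\left(X \right)} = X$ ($u{\left(X \right)} = \frac{X + X}{5 - 3} = \frac{2 X}{2} = 2 X \frac{1}{2} = X$)
$g{\left(N,L \right)} = -8 + N$
$m{\left(k \right)} = - \frac{8}{9} + \frac{k}{9}$ ($m{\left(k \right)} = \frac{-8 + k}{9} = - \frac{8}{9} + \frac{k}{9}$)
$\left(1 + \frac{m{\left(4 \right)}}{-3}\right) \left(-47\right) = \left(1 + \frac{- \frac{8}{9} + \frac{1}{9} \cdot 4}{-3}\right) \left(-47\right) = \left(1 + \left(- \frac{8}{9} + \frac{4}{9}\right) \left(- \frac{1}{3}\right)\right) \left(-47\right) = \left(1 - - \frac{4}{27}\right) \left(-47\right) = \left(1 + \frac{4}{27}\right) \left(-47\right) = \frac{31}{27} \left(-47\right) = - \frac{1457}{27}$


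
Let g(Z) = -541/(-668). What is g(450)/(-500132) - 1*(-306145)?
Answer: 102279424640979/334088176 ≈ 3.0615e+5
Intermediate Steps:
g(Z) = 541/668 (g(Z) = -541*(-1/668) = 541/668)
g(450)/(-500132) - 1*(-306145) = (541/668)/(-500132) - 1*(-306145) = (541/668)*(-1/500132) + 306145 = -541/334088176 + 306145 = 102279424640979/334088176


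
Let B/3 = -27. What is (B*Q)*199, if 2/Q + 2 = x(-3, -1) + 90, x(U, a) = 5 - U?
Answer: -5373/16 ≈ -335.81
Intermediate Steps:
Q = 1/48 (Q = 2/(-2 + ((5 - 1*(-3)) + 90)) = 2/(-2 + ((5 + 3) + 90)) = 2/(-2 + (8 + 90)) = 2/(-2 + 98) = 2/96 = 2*(1/96) = 1/48 ≈ 0.020833)
B = -81 (B = 3*(-27) = -81)
(B*Q)*199 = -81*1/48*199 = -27/16*199 = -5373/16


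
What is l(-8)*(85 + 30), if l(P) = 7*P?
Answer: -6440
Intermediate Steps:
l(-8)*(85 + 30) = (7*(-8))*(85 + 30) = -56*115 = -6440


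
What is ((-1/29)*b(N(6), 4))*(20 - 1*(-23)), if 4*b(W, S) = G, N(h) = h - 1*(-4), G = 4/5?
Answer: -43/145 ≈ -0.29655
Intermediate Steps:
G = 4/5 (G = 4*(1/5) = 4/5 ≈ 0.80000)
N(h) = 4 + h (N(h) = h + 4 = 4 + h)
b(W, S) = 1/5 (b(W, S) = (1/4)*(4/5) = 1/5)
((-1/29)*b(N(6), 4))*(20 - 1*(-23)) = (-1/29*(1/5))*(20 - 1*(-23)) = (-1*1/29*(1/5))*(20 + 23) = -1/29*1/5*43 = -1/145*43 = -43/145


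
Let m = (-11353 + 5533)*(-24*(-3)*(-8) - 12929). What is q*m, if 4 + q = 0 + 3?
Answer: -78599100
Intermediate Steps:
q = -1 (q = -4 + (0 + 3) = -4 + 3 = -1)
m = 78599100 (m = -5820*(72*(-8) - 12929) = -5820*(-576 - 12929) = -5820*(-13505) = 78599100)
q*m = -1*78599100 = -78599100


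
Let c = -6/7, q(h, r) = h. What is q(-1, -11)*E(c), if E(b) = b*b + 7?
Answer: -379/49 ≈ -7.7347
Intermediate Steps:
c = -6/7 (c = -6*⅐ = -6/7 ≈ -0.85714)
E(b) = 7 + b² (E(b) = b² + 7 = 7 + b²)
q(-1, -11)*E(c) = -(7 + (-6/7)²) = -(7 + 36/49) = -1*379/49 = -379/49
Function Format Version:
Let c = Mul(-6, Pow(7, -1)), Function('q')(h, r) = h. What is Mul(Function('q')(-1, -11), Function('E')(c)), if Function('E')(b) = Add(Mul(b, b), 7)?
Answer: Rational(-379, 49) ≈ -7.7347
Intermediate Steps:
c = Rational(-6, 7) (c = Mul(-6, Rational(1, 7)) = Rational(-6, 7) ≈ -0.85714)
Function('E')(b) = Add(7, Pow(b, 2)) (Function('E')(b) = Add(Pow(b, 2), 7) = Add(7, Pow(b, 2)))
Mul(Function('q')(-1, -11), Function('E')(c)) = Mul(-1, Add(7, Pow(Rational(-6, 7), 2))) = Mul(-1, Add(7, Rational(36, 49))) = Mul(-1, Rational(379, 49)) = Rational(-379, 49)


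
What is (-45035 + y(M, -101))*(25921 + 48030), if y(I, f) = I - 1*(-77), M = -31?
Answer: -3326981539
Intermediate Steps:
y(I, f) = 77 + I (y(I, f) = I + 77 = 77 + I)
(-45035 + y(M, -101))*(25921 + 48030) = (-45035 + (77 - 31))*(25921 + 48030) = (-45035 + 46)*73951 = -44989*73951 = -3326981539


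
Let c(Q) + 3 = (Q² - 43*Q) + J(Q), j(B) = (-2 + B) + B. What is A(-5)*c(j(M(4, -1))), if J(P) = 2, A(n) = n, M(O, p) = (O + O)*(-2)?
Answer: -13085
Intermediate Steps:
M(O, p) = -4*O (M(O, p) = (2*O)*(-2) = -4*O)
j(B) = -2 + 2*B
c(Q) = -1 + Q² - 43*Q (c(Q) = -3 + ((Q² - 43*Q) + 2) = -3 + (2 + Q² - 43*Q) = -1 + Q² - 43*Q)
A(-5)*c(j(M(4, -1))) = -5*(-1 + (-2 + 2*(-4*4))² - 43*(-2 + 2*(-4*4))) = -5*(-1 + (-2 + 2*(-16))² - 43*(-2 + 2*(-16))) = -5*(-1 + (-2 - 32)² - 43*(-2 - 32)) = -5*(-1 + (-34)² - 43*(-34)) = -5*(-1 + 1156 + 1462) = -5*2617 = -13085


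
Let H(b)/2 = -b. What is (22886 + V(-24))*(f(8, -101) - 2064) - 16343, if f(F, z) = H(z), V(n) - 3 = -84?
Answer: -42479253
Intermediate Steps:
V(n) = -81 (V(n) = 3 - 84 = -81)
H(b) = -2*b (H(b) = 2*(-b) = -2*b)
f(F, z) = -2*z
(22886 + V(-24))*(f(8, -101) - 2064) - 16343 = (22886 - 81)*(-2*(-101) - 2064) - 16343 = 22805*(202 - 2064) - 16343 = 22805*(-1862) - 16343 = -42462910 - 16343 = -42479253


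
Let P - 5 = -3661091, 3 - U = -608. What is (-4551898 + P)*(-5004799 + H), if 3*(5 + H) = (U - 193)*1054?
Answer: 119694714738560/3 ≈ 3.9898e+13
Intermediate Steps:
U = 611 (U = 3 - 1*(-608) = 3 + 608 = 611)
P = -3661086 (P = 5 - 3661091 = -3661086)
H = 440557/3 (H = -5 + ((611 - 193)*1054)/3 = -5 + (418*1054)/3 = -5 + (1/3)*440572 = -5 + 440572/3 = 440557/3 ≈ 1.4685e+5)
(-4551898 + P)*(-5004799 + H) = (-4551898 - 3661086)*(-5004799 + 440557/3) = -8212984*(-14573840/3) = 119694714738560/3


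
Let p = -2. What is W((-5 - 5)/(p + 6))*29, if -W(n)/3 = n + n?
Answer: 435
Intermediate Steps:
W(n) = -6*n (W(n) = -3*(n + n) = -6*n)
W((-5 - 5)/(p + 6))*29 = -6*(-5 - 5)/(-2 + 6)*29 = -(-60)/4*29 = -6*(-5/2)*29 = 15*29 = 435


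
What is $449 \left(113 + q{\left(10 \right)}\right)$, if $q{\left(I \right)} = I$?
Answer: $55227$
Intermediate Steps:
$449 \left(113 + q{\left(10 \right)}\right) = 449 \left(113 + 10\right) = 449 \cdot 123 = 55227$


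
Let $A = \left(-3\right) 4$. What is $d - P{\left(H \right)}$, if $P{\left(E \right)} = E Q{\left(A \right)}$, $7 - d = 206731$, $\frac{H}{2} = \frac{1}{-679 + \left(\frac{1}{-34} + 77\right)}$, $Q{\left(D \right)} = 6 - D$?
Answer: $- \frac{1410477444}{6823} \approx -2.0672 \cdot 10^{5}$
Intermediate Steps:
$A = -12$
$H = - \frac{68}{20469}$ ($H = \frac{2}{-679 + \left(\frac{1}{-34} + 77\right)} = \frac{2}{-679 + \left(- \frac{1}{34} + 77\right)} = \frac{2}{-679 + \frac{2617}{34}} = \frac{2}{- \frac{20469}{34}} = 2 \left(- \frac{34}{20469}\right) = - \frac{68}{20469} \approx -0.0033221$)
$d = -206724$ ($d = 7 - 206731 = -206724$)
$P{\left(E \right)} = 18 E$ ($P{\left(E \right)} = E \left(6 - -12\right) = E \left(6 + 12\right) = E 18 = 18 E$)
$d - P{\left(H \right)} = -206724 - 18 \left(- \frac{68}{20469}\right) = -206724 - - \frac{408}{6823} = -206724 + \frac{408}{6823} = - \frac{1410477444}{6823}$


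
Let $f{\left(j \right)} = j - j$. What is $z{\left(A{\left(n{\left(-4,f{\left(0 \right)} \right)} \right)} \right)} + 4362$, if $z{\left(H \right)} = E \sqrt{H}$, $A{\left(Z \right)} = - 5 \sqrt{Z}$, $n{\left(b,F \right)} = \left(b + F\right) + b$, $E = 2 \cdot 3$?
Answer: $4362 + 6 \cdot 2^{\frac{3}{4}} \sqrt{5} \sqrt{- i} \approx 4378.0 - 15.955 i$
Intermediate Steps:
$E = 6$
$f{\left(j \right)} = 0$
$n{\left(b,F \right)} = F + 2 b$ ($n{\left(b,F \right)} = \left(F + b\right) + b = F + 2 b$)
$z{\left(H \right)} = 6 \sqrt{H}$
$z{\left(A{\left(n{\left(-4,f{\left(0 \right)} \right)} \right)} \right)} + 4362 = 6 \sqrt{- 5 \sqrt{0 + 2 \left(-4\right)}} + 4362 = 6 \sqrt{- 5 \sqrt{0 - 8}} + 4362 = 6 \sqrt{- 5 \sqrt{-8}} + 4362 = 6 \sqrt{- 5 \cdot 2 i \sqrt{2}} + 4362 = 6 \sqrt{- 10 i \sqrt{2}} + 4362 = 6 \cdot 2^{\frac{3}{4}} \sqrt{5} \sqrt{- i} + 4362 = 4362 + 6 \cdot 2^{\frac{3}{4}} \sqrt{5} \sqrt{- i}$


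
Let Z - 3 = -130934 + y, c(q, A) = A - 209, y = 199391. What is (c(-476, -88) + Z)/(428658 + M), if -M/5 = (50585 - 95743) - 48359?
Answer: 68163/896243 ≈ 0.076054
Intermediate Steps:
c(q, A) = -209 + A
M = 467585 (M = -5*((50585 - 95743) - 48359) = -5*(-45158 - 48359) = -5*(-93517) = 467585)
Z = 68460 (Z = 3 + (-130934 + 199391) = 3 + 68457 = 68460)
(c(-476, -88) + Z)/(428658 + M) = ((-209 - 88) + 68460)/(428658 + 467585) = (-297 + 68460)/896243 = 68163*(1/896243) = 68163/896243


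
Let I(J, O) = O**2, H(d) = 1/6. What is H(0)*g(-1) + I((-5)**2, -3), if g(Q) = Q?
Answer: 53/6 ≈ 8.8333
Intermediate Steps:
H(d) = 1/6
H(0)*g(-1) + I((-5)**2, -3) = (1/6)*(-1) + (-3)**2 = -1/6 + 9 = 53/6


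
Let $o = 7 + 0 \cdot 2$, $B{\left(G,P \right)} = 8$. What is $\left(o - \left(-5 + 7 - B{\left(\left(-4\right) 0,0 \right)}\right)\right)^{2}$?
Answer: $169$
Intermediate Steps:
$o = 7$ ($o = 7 + 0 = 7$)
$\left(o - \left(-5 + 7 - B{\left(\left(-4\right) 0,0 \right)}\right)\right)^{2} = \left(7 + \left(8 - \left(6 - 4\right)\right)\right)^{2} = \left(7 + \left(8 - 2\right)\right)^{2} = \left(7 + 6\right)^{2} = 13^{2} = 169$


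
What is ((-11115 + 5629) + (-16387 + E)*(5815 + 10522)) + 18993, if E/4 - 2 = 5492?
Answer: 91321000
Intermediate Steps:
E = 21976 (E = 8 + 4*5492 = 8 + 21968 = 21976)
((-11115 + 5629) + (-16387 + E)*(5815 + 10522)) + 18993 = ((-11115 + 5629) + (-16387 + 21976)*(5815 + 10522)) + 18993 = (-5486 + 5589*16337) + 18993 = (-5486 + 91307493) + 18993 = 91302007 + 18993 = 91321000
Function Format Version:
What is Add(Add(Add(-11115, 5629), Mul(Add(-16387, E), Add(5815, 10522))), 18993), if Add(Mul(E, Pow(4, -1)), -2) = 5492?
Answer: 91321000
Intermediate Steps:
E = 21976 (E = Add(8, Mul(4, 5492)) = Add(8, 21968) = 21976)
Add(Add(Add(-11115, 5629), Mul(Add(-16387, E), Add(5815, 10522))), 18993) = Add(Add(Add(-11115, 5629), Mul(Add(-16387, 21976), Add(5815, 10522))), 18993) = Add(Add(-5486, Mul(5589, 16337)), 18993) = Add(Add(-5486, 91307493), 18993) = Add(91302007, 18993) = 91321000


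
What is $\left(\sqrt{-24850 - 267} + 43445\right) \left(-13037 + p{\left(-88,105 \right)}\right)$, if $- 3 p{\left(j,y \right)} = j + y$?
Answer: $- \frac{1699915960}{3} - \frac{39128 i \sqrt{25117}}{3} \approx -5.6664 \cdot 10^{8} - 2.067 \cdot 10^{6} i$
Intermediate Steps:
$p{\left(j,y \right)} = - \frac{j}{3} - \frac{y}{3}$ ($p{\left(j,y \right)} = - \frac{j + y}{3} = - \frac{j}{3} - \frac{y}{3}$)
$\left(\sqrt{-24850 - 267} + 43445\right) \left(-13037 + p{\left(-88,105 \right)}\right) = \left(\sqrt{-24850 - 267} + 43445\right) \left(-13037 - \frac{17}{3}\right) = \left(\sqrt{-25117} + 43445\right) \left(-13037 + \left(\frac{88}{3} - 35\right)\right) = \left(i \sqrt{25117} + 43445\right) \left(-13037 - \frac{17}{3}\right) = \left(43445 + i \sqrt{25117}\right) \left(- \frac{39128}{3}\right) = - \frac{1699915960}{3} - \frac{39128 i \sqrt{25117}}{3}$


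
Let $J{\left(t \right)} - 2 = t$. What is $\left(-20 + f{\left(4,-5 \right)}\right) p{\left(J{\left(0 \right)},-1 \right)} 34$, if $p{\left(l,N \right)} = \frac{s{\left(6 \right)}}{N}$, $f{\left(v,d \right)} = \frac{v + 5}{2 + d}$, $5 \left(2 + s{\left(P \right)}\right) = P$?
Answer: $- \frac{3128}{5} \approx -625.6$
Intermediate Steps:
$J{\left(t \right)} = 2 + t$
$s{\left(P \right)} = -2 + \frac{P}{5}$
$f{\left(v,d \right)} = \frac{5 + v}{2 + d}$
$p{\left(l,N \right)} = - \frac{4}{5 N}$ ($p{\left(l,N \right)} = \frac{-2 + \frac{1}{5} \cdot 6}{N} = \frac{-2 + \frac{6}{5}}{N} = - \frac{4}{5 N}$)
$\left(-20 + f{\left(4,-5 \right)}\right) p{\left(J{\left(0 \right)},-1 \right)} 34 = \left(-20 + \frac{5 + 4}{2 - 5}\right) \left(- \frac{4}{5 \left(-1\right)}\right) 34 = \left(-20 + \frac{1}{-3} \cdot 9\right) \left(\left(- \frac{4}{5}\right) \left(-1\right)\right) 34 = \left(-20 - 3\right) \frac{4}{5} \cdot 34 = \left(-23\right) \frac{4}{5} \cdot 34 = \left(- \frac{92}{5}\right) 34 = - \frac{3128}{5}$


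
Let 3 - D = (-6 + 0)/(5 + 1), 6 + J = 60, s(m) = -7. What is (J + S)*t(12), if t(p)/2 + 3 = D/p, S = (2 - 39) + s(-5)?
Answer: -160/3 ≈ -53.333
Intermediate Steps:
J = 54 (J = -6 + 60 = 54)
D = 4 (D = 3 - (-6 + 0)/(5 + 1) = 3 - (-6)/6 = 3 - 1*(-1) = 3 + 1 = 4)
S = -44 (S = (2 - 39) - 7 = -37 - 7 = -44)
t(p) = -6 + 8/p (t(p) = -6 + 2*(4/p) = -6 + 8/p)
(J + S)*t(12) = (54 - 44)*(-6 + 8/12) = 10*(-6 + 8*(1/12)) = 10*(-6 + ⅔) = 10*(-16/3) = -160/3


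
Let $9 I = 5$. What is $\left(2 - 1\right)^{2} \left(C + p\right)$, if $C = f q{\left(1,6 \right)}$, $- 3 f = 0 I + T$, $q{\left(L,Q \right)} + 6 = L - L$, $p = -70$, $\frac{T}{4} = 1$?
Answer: $-62$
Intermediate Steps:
$T = 4$ ($T = 4 \cdot 1 = 4$)
$I = \frac{5}{9}$ ($I = \frac{1}{9} \cdot 5 = \frac{5}{9} \approx 0.55556$)
$q{\left(L,Q \right)} = -6$ ($q{\left(L,Q \right)} = -6 + \left(L - L\right) = -6 + 0 = -6$)
$f = - \frac{4}{3}$ ($f = - \frac{0 \cdot \frac{5}{9} + 4}{3} = - \frac{0 + 4}{3} = \left(- \frac{1}{3}\right) 4 = - \frac{4}{3} \approx -1.3333$)
$C = 8$ ($C = \left(- \frac{4}{3}\right) \left(-6\right) = 8$)
$\left(2 - 1\right)^{2} \left(C + p\right) = \left(2 - 1\right)^{2} \left(8 - 70\right) = 1^{2} \left(-62\right) = 1 \left(-62\right) = -62$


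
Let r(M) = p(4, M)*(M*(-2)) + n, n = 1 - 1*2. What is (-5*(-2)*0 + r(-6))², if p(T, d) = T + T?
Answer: 9025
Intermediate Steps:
n = -1 (n = 1 - 2 = -1)
p(T, d) = 2*T
r(M) = -1 - 16*M (r(M) = (2*4)*(M*(-2)) - 1 = 8*(-2*M) - 1 = -16*M - 1 = -1 - 16*M)
(-5*(-2)*0 + r(-6))² = (-5*(-2)*0 + (-1 - 16*(-6)))² = (10*0 + (-1 + 96))² = (0 + 95)² = 95² = 9025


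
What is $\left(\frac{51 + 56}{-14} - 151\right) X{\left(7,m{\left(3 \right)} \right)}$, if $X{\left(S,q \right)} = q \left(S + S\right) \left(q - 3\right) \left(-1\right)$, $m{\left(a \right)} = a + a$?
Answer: $39978$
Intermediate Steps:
$m{\left(a \right)} = 2 a$
$X{\left(S,q \right)} = - 2 S q \left(-3 + q\right)$ ($X{\left(S,q \right)} = q 2 S \left(-3 + q\right) \left(-1\right) = 2 S q \left(-3 + q\right) \left(-1\right) = - 2 S q \left(-3 + q\right)$)
$\left(\frac{51 + 56}{-14} - 151\right) X{\left(7,m{\left(3 \right)} \right)} = \left(\frac{51 + 56}{-14} - 151\right) 2 \cdot 7 \cdot 2 \cdot 3 \left(3 - 2 \cdot 3\right) = \left(107 \left(- \frac{1}{14}\right) - 151\right) 2 \cdot 7 \cdot 6 \left(3 - 6\right) = \left(- \frac{107}{14} - 151\right) 2 \cdot 7 \cdot 6 \left(3 - 6\right) = - \frac{2221 \cdot 2 \cdot 7 \cdot 6 \left(-3\right)}{14} = \left(- \frac{2221}{14}\right) \left(-252\right) = 39978$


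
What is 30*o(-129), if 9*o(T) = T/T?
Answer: 10/3 ≈ 3.3333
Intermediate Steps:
o(T) = ⅑ (o(T) = (T/T)/9 = (⅑)*1 = ⅑)
30*o(-129) = 30*(⅑) = 10/3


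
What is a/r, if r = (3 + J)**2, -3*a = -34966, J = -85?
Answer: 17483/10086 ≈ 1.7334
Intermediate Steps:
a = 34966/3 (a = -1/3*(-34966) = 34966/3 ≈ 11655.)
r = 6724 (r = (3 - 85)**2 = (-82)**2 = 6724)
a/r = (34966/3)/6724 = (34966/3)*(1/6724) = 17483/10086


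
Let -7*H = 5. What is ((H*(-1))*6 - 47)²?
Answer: 89401/49 ≈ 1824.5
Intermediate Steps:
H = -5/7 (H = -⅐*5 = -5/7 ≈ -0.71429)
((H*(-1))*6 - 47)² = (-5/7*(-1)*6 - 47)² = ((5/7)*6 - 47)² = (30/7 - 47)² = (-299/7)² = 89401/49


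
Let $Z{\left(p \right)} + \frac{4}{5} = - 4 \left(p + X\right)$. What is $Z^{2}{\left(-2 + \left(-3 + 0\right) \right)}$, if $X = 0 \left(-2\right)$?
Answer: $\frac{9216}{25} \approx 368.64$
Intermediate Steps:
$X = 0$
$Z{\left(p \right)} = - \frac{4}{5} - 4 p$ ($Z{\left(p \right)} = - \frac{4}{5} - 4 \left(p + 0\right) = - \frac{4}{5} - 4 p$)
$Z^{2}{\left(-2 + \left(-3 + 0\right) \right)} = \left(- \frac{4}{5} - 4 \left(-2 + \left(-3 + 0\right)\right)\right)^{2} = \left(- \frac{4}{5} - 4 \left(-2 - 3\right)\right)^{2} = \left(- \frac{4}{5} - -20\right)^{2} = \left(- \frac{4}{5} + 20\right)^{2} = \left(\frac{96}{5}\right)^{2} = \frac{9216}{25}$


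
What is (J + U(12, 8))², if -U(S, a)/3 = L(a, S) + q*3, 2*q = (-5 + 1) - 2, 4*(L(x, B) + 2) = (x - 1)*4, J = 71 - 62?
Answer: 441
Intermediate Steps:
J = 9
L(x, B) = -3 + x (L(x, B) = -2 + ((x - 1)*4)/4 = -2 + ((-1 + x)*4)/4 = -2 + (-4 + 4*x)/4 = -2 + (-1 + x) = -3 + x)
q = -3 (q = ((-5 + 1) - 2)/2 = (-4 - 2)/2 = (½)*(-6) = -3)
U(S, a) = 36 - 3*a (U(S, a) = -3*((-3 + a) - 3*3) = -3*((-3 + a) - 9) = -3*(-12 + a) = 36 - 3*a)
(J + U(12, 8))² = (9 + (36 - 3*8))² = (9 + (36 - 24))² = (9 + 12)² = 21² = 441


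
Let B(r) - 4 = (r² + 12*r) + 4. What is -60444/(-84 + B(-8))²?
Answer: -1679/324 ≈ -5.1821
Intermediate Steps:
B(r) = 8 + r² + 12*r (B(r) = 4 + ((r² + 12*r) + 4) = 4 + (4 + r² + 12*r) = 8 + r² + 12*r)
-60444/(-84 + B(-8))² = -60444/(-84 + (8 + (-8)² + 12*(-8)))² = -60444/(-84 + (8 + 64 - 96))² = -60444/(-84 - 24)² = -60444/((-108)²) = -60444/11664 = -60444*1/11664 = -1679/324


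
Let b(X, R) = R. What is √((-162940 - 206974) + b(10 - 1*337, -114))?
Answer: 2*I*√92507 ≈ 608.3*I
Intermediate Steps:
√((-162940 - 206974) + b(10 - 1*337, -114)) = √((-162940 - 206974) - 114) = √(-369914 - 114) = √(-370028) = 2*I*√92507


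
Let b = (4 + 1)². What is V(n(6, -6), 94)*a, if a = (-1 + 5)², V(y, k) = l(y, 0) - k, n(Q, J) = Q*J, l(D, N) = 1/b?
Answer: -37584/25 ≈ -1503.4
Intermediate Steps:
b = 25 (b = 5² = 25)
l(D, N) = 1/25
n(Q, J) = J*Q
V(y, k) = 1/25 - k
a = 16 (a = 4² = 16)
V(n(6, -6), 94)*a = (1/25 - 1*94)*16 = (1/25 - 94)*16 = -2349/25*16 = -37584/25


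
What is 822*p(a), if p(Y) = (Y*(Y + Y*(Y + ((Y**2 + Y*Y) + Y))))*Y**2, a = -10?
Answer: 1487820000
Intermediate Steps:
p(Y) = Y**3*(Y + Y*(2*Y + 2*Y**2)) (p(Y) = (Y*(Y + Y*(Y + ((Y**2 + Y**2) + Y))))*Y**2 = (Y*(Y + Y*(Y + (2*Y**2 + Y))))*Y**2 = (Y*(Y + Y*(Y + (Y + 2*Y**2))))*Y**2 = (Y*(Y + Y*(2*Y + 2*Y**2)))*Y**2 = Y**3*(Y + Y*(2*Y + 2*Y**2)))
822*p(a) = 822*((-10)**4*(1 + 2*(-10) + 2*(-10)**2)) = 822*(10000*(1 - 20 + 2*100)) = 822*(10000*(1 - 20 + 200)) = 822*(10000*181) = 822*1810000 = 1487820000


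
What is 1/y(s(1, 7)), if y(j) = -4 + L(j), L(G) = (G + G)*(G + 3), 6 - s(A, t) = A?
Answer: 1/76 ≈ 0.013158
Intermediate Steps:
s(A, t) = 6 - A
L(G) = 2*G*(3 + G) (L(G) = (2*G)*(3 + G) = 2*G*(3 + G))
y(j) = -4 + 2*j*(3 + j)
1/y(s(1, 7)) = 1/(-4 + 2*(6 - 1*1)*(3 + (6 - 1*1))) = 1/(-4 + 2*(6 - 1)*(3 + (6 - 1))) = 1/(-4 + 2*5*(3 + 5)) = 1/(-4 + 2*5*8) = 1/(-4 + 80) = 1/76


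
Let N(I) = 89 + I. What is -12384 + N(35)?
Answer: -12260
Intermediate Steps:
-12384 + N(35) = -12384 + (89 + 35) = -12384 + 124 = -12260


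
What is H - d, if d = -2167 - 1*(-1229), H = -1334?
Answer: -396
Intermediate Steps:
d = -938 (d = -2167 + 1229 = -938)
H - d = -1334 - 1*(-938) = -1334 + 938 = -396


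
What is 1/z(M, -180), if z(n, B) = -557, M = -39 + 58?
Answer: -1/557 ≈ -0.0017953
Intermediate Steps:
M = 19
1/z(M, -180) = 1/(-557) = -1/557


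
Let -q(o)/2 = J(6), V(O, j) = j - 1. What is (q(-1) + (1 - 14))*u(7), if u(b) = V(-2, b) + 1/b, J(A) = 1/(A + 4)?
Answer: -2838/35 ≈ -81.086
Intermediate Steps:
V(O, j) = -1 + j
J(A) = 1/(4 + A)
q(o) = -⅕ (q(o) = -2/(4 + 6) = -2/10 = -2*⅒ = -⅕)
u(b) = -1 + b + 1/b (u(b) = (-1 + b) + 1/b = -1 + b + 1/b)
(q(-1) + (1 - 14))*u(7) = (-⅕ + (1 - 14))*(-1 + 7 + 1/7) = (-⅕ - 13)*(-1 + 7 + ⅐) = -66/5*43/7 = -2838/35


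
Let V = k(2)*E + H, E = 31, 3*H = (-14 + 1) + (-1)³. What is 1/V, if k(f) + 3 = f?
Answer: -3/107 ≈ -0.028037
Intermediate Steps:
k(f) = -3 + f
H = -14/3 (H = ((-14 + 1) + (-1)³)/3 = (-13 - 1)/3 = (⅓)*(-14) = -14/3 ≈ -4.6667)
V = -107/3 (V = (-3 + 2)*31 - 14/3 = -1*31 - 14/3 = -31 - 14/3 = -107/3 ≈ -35.667)
1/V = 1/(-107/3) = -3/107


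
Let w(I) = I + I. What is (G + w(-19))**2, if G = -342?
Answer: 144400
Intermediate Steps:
w(I) = 2*I
(G + w(-19))**2 = (-342 + 2*(-19))**2 = (-342 - 38)**2 = (-380)**2 = 144400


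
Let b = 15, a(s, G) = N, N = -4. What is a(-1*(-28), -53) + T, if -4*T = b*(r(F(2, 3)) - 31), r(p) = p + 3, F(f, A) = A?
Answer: 359/4 ≈ 89.750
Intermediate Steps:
a(s, G) = -4
r(p) = 3 + p
T = 375/4 (T = -15*((3 + 3) - 31)/4 = -15*(6 - 31)/4 = -15*(-25)/4 = -¼*(-375) = 375/4 ≈ 93.750)
a(-1*(-28), -53) + T = -4 + 375/4 = 359/4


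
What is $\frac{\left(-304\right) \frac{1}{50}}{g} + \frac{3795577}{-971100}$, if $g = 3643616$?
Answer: $- \frac{21608798423}{5528617965} \approx -3.9085$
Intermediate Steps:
$\frac{\left(-304\right) \frac{1}{50}}{g} + \frac{3795577}{-971100} = \frac{\left(-304\right) \frac{1}{50}}{3643616} + \frac{3795577}{-971100} = \left(-304\right) \frac{1}{50} \cdot \frac{1}{3643616} + 3795577 \left(- \frac{1}{971100}\right) = \left(- \frac{152}{25}\right) \frac{1}{3643616} - \frac{3795577}{971100} = - \frac{19}{11386300} - \frac{3795577}{971100} = - \frac{21608798423}{5528617965}$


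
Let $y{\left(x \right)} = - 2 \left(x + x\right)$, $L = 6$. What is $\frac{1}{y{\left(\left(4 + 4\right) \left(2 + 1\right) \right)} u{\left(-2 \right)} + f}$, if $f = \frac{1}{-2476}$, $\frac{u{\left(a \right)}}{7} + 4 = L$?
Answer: $- \frac{2476}{3327745} \approx -0.00074405$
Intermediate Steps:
$y{\left(x \right)} = - 4 x$ ($y{\left(x \right)} = - 2 \cdot 2 x = - 4 x$)
$u{\left(a \right)} = 14$ ($u{\left(a \right)} = -28 + 7 \cdot 6 = -28 + 42 = 14$)
$f = - \frac{1}{2476} \approx -0.00040388$
$\frac{1}{y{\left(\left(4 + 4\right) \left(2 + 1\right) \right)} u{\left(-2 \right)} + f} = \frac{1}{- 4 \left(4 + 4\right) \left(2 + 1\right) 14 - \frac{1}{2476}} = \frac{1}{- 4 \cdot 8 \cdot 3 \cdot 14 - \frac{1}{2476}} = \frac{1}{\left(-4\right) 24 \cdot 14 - \frac{1}{2476}} = \frac{1}{\left(-96\right) 14 - \frac{1}{2476}} = \frac{1}{-1344 - \frac{1}{2476}} = \frac{1}{- \frac{3327745}{2476}} = - \frac{2476}{3327745}$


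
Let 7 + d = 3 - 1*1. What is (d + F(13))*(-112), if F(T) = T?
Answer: -896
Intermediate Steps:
d = -5 (d = -7 + (3 - 1*1) = -7 + (3 - 1) = -7 + 2 = -5)
(d + F(13))*(-112) = (-5 + 13)*(-112) = 8*(-112) = -896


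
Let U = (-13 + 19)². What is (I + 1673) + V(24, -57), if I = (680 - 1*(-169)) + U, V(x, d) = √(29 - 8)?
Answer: 2558 + √21 ≈ 2562.6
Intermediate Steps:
U = 36 (U = 6² = 36)
V(x, d) = √21
I = 885 (I = (680 - 1*(-169)) + 36 = (680 + 169) + 36 = 849 + 36 = 885)
(I + 1673) + V(24, -57) = (885 + 1673) + √21 = 2558 + √21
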